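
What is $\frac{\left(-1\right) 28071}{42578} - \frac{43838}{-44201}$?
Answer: $\frac{625768093}{1881990178} \approx 0.3325$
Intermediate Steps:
$\frac{\left(-1\right) 28071}{42578} - \frac{43838}{-44201} = \left(-28071\right) \frac{1}{42578} - - \frac{43838}{44201} = - \frac{28071}{42578} + \frac{43838}{44201} = \frac{625768093}{1881990178}$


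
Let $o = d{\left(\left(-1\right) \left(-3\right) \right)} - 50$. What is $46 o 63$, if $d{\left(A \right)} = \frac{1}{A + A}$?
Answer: $-144417$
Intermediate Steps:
$d{\left(A \right)} = \frac{1}{2 A}$
$o = - \frac{299}{6}$ ($o = \frac{1}{2 \left(\left(-1\right) \left(-3\right)\right)} - 50 = \frac{1}{2 \cdot 3} - 50 = \frac{1}{2} \cdot \frac{1}{3} - 50 = \frac{1}{6} - 50 = - \frac{299}{6} \approx -49.833$)
$46 o 63 = 46 \left(- \frac{299}{6}\right) 63 = \left(- \frac{6877}{3}\right) 63 = -144417$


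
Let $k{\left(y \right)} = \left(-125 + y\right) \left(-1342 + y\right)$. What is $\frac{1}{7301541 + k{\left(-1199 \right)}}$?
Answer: $\frac{1}{10665825} \approx 9.3757 \cdot 10^{-8}$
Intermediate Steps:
$k{\left(y \right)} = \left(-1342 + y\right) \left(-125 + y\right)$
$\frac{1}{7301541 + k{\left(-1199 \right)}} = \frac{1}{7301541 + \left(167750 + \left(-1199\right)^{2} - -1758933\right)} = \frac{1}{7301541 + \left(167750 + 1437601 + 1758933\right)} = \frac{1}{7301541 + 3364284} = \frac{1}{10665825}$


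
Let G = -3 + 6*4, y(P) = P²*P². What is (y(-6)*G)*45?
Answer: 1224720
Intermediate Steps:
y(P) = P⁴
G = 21 (G = -3 + 24 = 21)
(y(-6)*G)*45 = ((-6)⁴*21)*45 = (1296*21)*45 = 27216*45 = 1224720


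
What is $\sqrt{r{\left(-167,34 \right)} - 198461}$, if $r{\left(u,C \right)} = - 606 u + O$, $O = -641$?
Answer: $10 i \sqrt{979} \approx 312.89 i$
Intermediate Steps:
$r{\left(u,C \right)} = -641 - 606 u$ ($r{\left(u,C \right)} = - 606 u - 641 = -641 - 606 u$)
$\sqrt{r{\left(-167,34 \right)} - 198461} = \sqrt{\left(-641 - -101202\right) - 198461} = \sqrt{\left(-641 + 101202\right) - 198461} = \sqrt{100561 - 198461} = \sqrt{-97900} = 10 i \sqrt{979}$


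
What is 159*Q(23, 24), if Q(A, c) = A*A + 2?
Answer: 84429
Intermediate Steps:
Q(A, c) = 2 + A² (Q(A, c) = A² + 2 = 2 + A²)
159*Q(23, 24) = 159*(2 + 23²) = 159*(2 + 529) = 159*531 = 84429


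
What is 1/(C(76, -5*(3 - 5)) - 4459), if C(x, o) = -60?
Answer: -1/4519 ≈ -0.00022129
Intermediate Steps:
1/(C(76, -5*(3 - 5)) - 4459) = 1/(-60 - 4459) = 1/(-4519) = -1/4519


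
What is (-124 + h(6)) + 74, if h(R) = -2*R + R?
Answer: -56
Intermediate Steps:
h(R) = -R
(-124 + h(6)) + 74 = (-124 - 1*6) + 74 = (-124 - 6) + 74 = -130 + 74 = -56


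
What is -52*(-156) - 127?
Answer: 7985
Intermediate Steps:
-52*(-156) - 127 = 8112 - 127 = 7985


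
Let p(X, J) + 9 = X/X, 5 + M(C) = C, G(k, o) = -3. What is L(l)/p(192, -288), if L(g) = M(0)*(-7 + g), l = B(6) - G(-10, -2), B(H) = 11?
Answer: 35/8 ≈ 4.3750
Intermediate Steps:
M(C) = -5 + C
p(X, J) = -8 (p(X, J) = -9 + X/X = -9 + 1 = -8)
l = 14 (l = 11 - 1*(-3) = 11 + 3 = 14)
L(g) = 35 - 5*g (L(g) = (-5 + 0)*(-7 + g) = -5*(-7 + g) = 35 - 5*g)
L(l)/p(192, -288) = (35 - 5*14)/(-8) = (35 - 70)*(-1/8) = -35*(-1/8) = 35/8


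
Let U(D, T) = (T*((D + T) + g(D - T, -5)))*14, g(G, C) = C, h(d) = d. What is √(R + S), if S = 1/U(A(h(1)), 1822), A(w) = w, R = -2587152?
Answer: I*√154546800566107285798/7728924 ≈ 1608.5*I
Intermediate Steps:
U(D, T) = 14*T*(-5 + D + T) (U(D, T) = (T*((D + T) - 5))*14 = (T*(-5 + D + T))*14 = 14*T*(-5 + D + T))
S = 1/46373544 (S = 1/(14*1822*(-5 + 1 + 1822)) = 1/(14*1822*1818) = 1/46373544 ≈ 2.1564e-8)
√(R + S) = √(-2587152 + 1/46373544) = √(-119975407106687/46373544) = I*√154546800566107285798/7728924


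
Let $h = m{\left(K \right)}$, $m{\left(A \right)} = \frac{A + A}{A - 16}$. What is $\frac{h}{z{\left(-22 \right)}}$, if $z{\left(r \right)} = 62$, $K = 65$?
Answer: $\frac{65}{1519} \approx 0.042791$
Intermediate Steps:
$m{\left(A \right)} = \frac{2 A}{-16 + A}$
$h = \frac{130}{49}$ ($h = 2 \cdot 65 \frac{1}{-16 + 65} = 2 \cdot 65 \cdot \frac{1}{49} = \frac{130}{49} \approx 2.6531$)
$\frac{h}{z{\left(-22 \right)}} = \frac{130}{49 \cdot 62} = \frac{130}{49} \cdot \frac{1}{62} = \frac{65}{1519}$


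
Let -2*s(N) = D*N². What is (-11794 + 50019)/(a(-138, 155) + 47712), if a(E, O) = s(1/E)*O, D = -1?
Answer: 1455913800/1817254811 ≈ 0.80116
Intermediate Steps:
s(N) = N²/2 (s(N) = -(-1)*N²/2 = N²/2)
a(E, O) = O/(2*E²) (a(E, O) = ((1/E)²/2)*O = (1/(2*E²))*O = O/(2*E²))
(-11794 + 50019)/(a(-138, 155) + 47712) = (-11794 + 50019)/((½)*155/(-138)² + 47712) = 38225/((½)*155*(1/19044) + 47712) = 38225/(155/38088 + 47712) = 38225/(1817254811/38088) = 38225*(38088/1817254811) = 1455913800/1817254811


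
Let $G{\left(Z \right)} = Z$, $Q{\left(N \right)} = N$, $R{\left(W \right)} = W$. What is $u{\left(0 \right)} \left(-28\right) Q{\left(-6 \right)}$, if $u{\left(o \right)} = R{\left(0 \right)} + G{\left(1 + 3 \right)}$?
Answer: $672$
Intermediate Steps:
$u{\left(o \right)} = 4$ ($u{\left(o \right)} = 0 + \left(1 + 3\right) = 0 + 4 = 4$)
$u{\left(0 \right)} \left(-28\right) Q{\left(-6 \right)} = 4 \left(-28\right) \left(-6\right) = \left(-112\right) \left(-6\right) = 672$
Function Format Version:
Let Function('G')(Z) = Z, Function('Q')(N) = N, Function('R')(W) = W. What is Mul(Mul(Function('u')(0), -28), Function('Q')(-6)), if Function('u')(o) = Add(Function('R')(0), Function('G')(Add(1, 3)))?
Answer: 672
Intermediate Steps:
Function('u')(o) = 4 (Function('u')(o) = Add(0, Add(1, 3)) = Add(0, 4) = 4)
Mul(Mul(Function('u')(0), -28), Function('Q')(-6)) = Mul(Mul(4, -28), -6) = Mul(-112, -6) = 672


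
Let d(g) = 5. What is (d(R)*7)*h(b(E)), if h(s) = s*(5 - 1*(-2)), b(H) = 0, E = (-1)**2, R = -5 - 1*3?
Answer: 0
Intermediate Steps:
R = -8 (R = -5 - 3 = -8)
E = 1
h(s) = 7*s (h(s) = s*(5 + 2) = s*7 = 7*s)
(d(R)*7)*h(b(E)) = (5*7)*(7*0) = 35*0 = 0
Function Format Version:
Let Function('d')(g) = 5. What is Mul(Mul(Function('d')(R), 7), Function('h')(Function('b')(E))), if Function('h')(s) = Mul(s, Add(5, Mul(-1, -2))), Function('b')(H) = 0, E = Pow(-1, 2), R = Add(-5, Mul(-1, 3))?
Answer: 0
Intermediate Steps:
R = -8 (R = Add(-5, -3) = -8)
E = 1
Function('h')(s) = Mul(7, s) (Function('h')(s) = Mul(s, Add(5, 2)) = Mul(s, 7) = Mul(7, s))
Mul(Mul(Function('d')(R), 7), Function('h')(Function('b')(E))) = Mul(Mul(5, 7), Mul(7, 0)) = Mul(35, 0) = 0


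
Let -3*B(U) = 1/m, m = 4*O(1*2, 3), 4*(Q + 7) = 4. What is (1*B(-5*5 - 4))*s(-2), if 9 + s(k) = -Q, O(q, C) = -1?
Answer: -1/4 ≈ -0.25000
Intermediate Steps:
Q = -6 (Q = -7 + (1/4)*4 = -7 + 1 = -6)
s(k) = -3 (s(k) = -9 - 1*(-6) = -9 + 6 = -3)
m = -4 (m = 4*(-1) = -4)
B(U) = 1/12 (B(U) = -1/3/(-4) = -1/3*(-1/4) = 1/12)
(1*B(-5*5 - 4))*s(-2) = (1*(1/12))*(-3) = (1/12)*(-3) = -1/4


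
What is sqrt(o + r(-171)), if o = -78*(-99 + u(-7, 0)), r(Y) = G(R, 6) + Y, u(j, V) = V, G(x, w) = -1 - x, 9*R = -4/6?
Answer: 2*sqrt(152889)/9 ≈ 86.891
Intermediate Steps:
R = -2/27 (R = (-4/6)/9 = (-4*1/6)/9 = (1/9)*(-2/3) = -2/27 ≈ -0.074074)
r(Y) = -25/27 + Y (r(Y) = (-1 - 1*(-2/27)) + Y = (-1 + 2/27) + Y = -25/27 + Y)
o = 7722 (o = -78*(-99 + 0) = -78*(-99) = 7722)
sqrt(o + r(-171)) = sqrt(7722 + (-25/27 - 171)) = sqrt(7722 - 4642/27) = sqrt(203852/27) = 2*sqrt(152889)/9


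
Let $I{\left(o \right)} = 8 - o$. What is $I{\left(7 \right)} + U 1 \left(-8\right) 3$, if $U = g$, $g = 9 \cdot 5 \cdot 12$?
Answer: $-12959$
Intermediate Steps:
$g = 540$ ($g = 45 \cdot 12 = 540$)
$U = 540$
$I{\left(7 \right)} + U 1 \left(-8\right) 3 = \left(8 - 7\right) + 540 \cdot 1 \left(-8\right) 3 = \left(8 - 7\right) + 540 \left(\left(-8\right) 3\right) = 1 + 540 \left(-24\right) = 1 - 12960 = -12959$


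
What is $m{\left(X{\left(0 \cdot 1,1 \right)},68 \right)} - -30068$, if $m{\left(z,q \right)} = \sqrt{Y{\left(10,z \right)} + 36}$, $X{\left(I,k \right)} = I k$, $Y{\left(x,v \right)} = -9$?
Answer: $30068 + 3 \sqrt{3} \approx 30073.0$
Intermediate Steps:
$m{\left(z,q \right)} = 3 \sqrt{3}$ ($m{\left(z,q \right)} = \sqrt{-9 + 36} = \sqrt{27} = 3 \sqrt{3}$)
$m{\left(X{\left(0 \cdot 1,1 \right)},68 \right)} - -30068 = 3 \sqrt{3} - -30068 = 3 \sqrt{3} + 30068 = 30068 + 3 \sqrt{3}$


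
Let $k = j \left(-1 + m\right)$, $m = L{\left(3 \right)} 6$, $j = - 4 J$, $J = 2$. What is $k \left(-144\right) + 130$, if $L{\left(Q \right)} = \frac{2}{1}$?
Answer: $12802$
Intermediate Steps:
$j = -8$ ($j = \left(-4\right) 2 = -8$)
$L{\left(Q \right)} = 2$ ($L{\left(Q \right)} = 2 \cdot 1 = 2$)
$m = 12$ ($m = 2 \cdot 6 = 12$)
$k = -88$ ($k = - 8 \left(-1 + 12\right) = \left(-8\right) 11 = -88$)
$k \left(-144\right) + 130 = \left(-88\right) \left(-144\right) + 130 = 12672 + 130 = 12802$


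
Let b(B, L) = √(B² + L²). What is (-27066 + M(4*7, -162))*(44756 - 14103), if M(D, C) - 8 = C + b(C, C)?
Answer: -834374660 + 4965786*√2 ≈ -8.2735e+8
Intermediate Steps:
M(D, C) = 8 + C + √2*√(C²) (M(D, C) = 8 + (C + √(C² + C²)) = 8 + (C + √(2*C²)) = 8 + (C + √2*√(C²)) = 8 + C + √2*√(C²))
(-27066 + M(4*7, -162))*(44756 - 14103) = (-27066 + (8 - 162 + √2*√((-162)²)))*(44756 - 14103) = (-27066 + (8 - 162 + √2*√26244))*30653 = (-27066 + (8 - 162 + √2*162))*30653 = (-27066 + (8 - 162 + 162*√2))*30653 = (-27066 + (-154 + 162*√2))*30653 = (-27220 + 162*√2)*30653 = -834374660 + 4965786*√2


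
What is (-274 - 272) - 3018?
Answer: -3564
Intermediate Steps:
(-274 - 272) - 3018 = -546 - 3018 = -3564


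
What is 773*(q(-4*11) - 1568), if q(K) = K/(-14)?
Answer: -8467442/7 ≈ -1.2096e+6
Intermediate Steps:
q(K) = -K/14 (q(K) = K*(-1/14) = -K/14)
773*(q(-4*11) - 1568) = 773*(-(-2)*11/7 - 1568) = 773*(-1/14*(-44) - 1568) = 773*(22/7 - 1568) = 773*(-10954/7) = -8467442/7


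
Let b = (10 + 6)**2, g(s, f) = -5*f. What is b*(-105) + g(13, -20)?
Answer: -26780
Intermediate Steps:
b = 256 (b = 16**2 = 256)
b*(-105) + g(13, -20) = 256*(-105) - 5*(-20) = -26880 + 100 = -26780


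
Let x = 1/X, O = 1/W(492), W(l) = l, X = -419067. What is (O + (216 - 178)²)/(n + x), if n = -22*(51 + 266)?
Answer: -99241910361/479302014476 ≈ -0.20706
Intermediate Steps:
O = 1/492 ≈ 0.0020325
n = -6974 (n = -22*317 = -6974)
x = -1/419067 (x = 1/(-419067) = -1/419067 ≈ -2.3863e-6)
(O + (216 - 178)²)/(n + x) = (1/492 + (216 - 178)²)/(-6974 - 1/419067) = (1/492 + 38²)/(-2922573259/419067) = (1/492 + 1444)*(-419067/2922573259) = (710449/492)*(-419067/2922573259) = -99241910361/479302014476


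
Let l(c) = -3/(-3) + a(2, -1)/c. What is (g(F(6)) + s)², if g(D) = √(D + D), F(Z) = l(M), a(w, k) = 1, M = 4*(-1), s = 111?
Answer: (222 + √6)²/4 ≈ 12594.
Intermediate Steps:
M = -4
l(c) = 1 + 1/c (l(c) = -3/(-3) + 1/c = -3*(-⅓) + 1/c = 1 + 1/c)
F(Z) = ¾ (F(Z) = (1 - 4)/(-4) = -¼*(-3) = ¾)
g(D) = √2*√D (g(D) = √(2*D) = √2*√D)
(g(F(6)) + s)² = (√2*√(¾) + 111)² = (√2*(√3/2) + 111)² = (√6/2 + 111)² = (111 + √6/2)²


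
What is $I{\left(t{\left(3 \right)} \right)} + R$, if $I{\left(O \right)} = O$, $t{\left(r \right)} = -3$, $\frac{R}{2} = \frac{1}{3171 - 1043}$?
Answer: $- \frac{3191}{1064} \approx -2.9991$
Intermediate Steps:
$R = \frac{1}{1064}$ ($R = \frac{2}{3171 - 1043} = \frac{2}{2128} = 2 \cdot \frac{1}{2128} = \frac{1}{1064} \approx 0.00093985$)
$I{\left(t{\left(3 \right)} \right)} + R = -3 + \frac{1}{1064} = - \frac{3191}{1064}$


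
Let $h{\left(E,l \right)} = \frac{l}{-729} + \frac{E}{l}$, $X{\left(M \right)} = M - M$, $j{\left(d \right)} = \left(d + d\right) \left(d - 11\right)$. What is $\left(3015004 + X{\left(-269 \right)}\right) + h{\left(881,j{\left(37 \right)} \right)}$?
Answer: $\frac{4228829490857}{1402596} \approx 3.015 \cdot 10^{6}$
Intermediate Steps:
$j{\left(d \right)} = 2 d \left(-11 + d\right)$
$X{\left(M \right)} = 0$
$h{\left(E,l \right)} = - \frac{l}{729} + \frac{E}{l}$ ($h{\left(E,l \right)} = l \left(- \frac{1}{729}\right) + \frac{E}{l} = - \frac{l}{729} + \frac{E}{l}$)
$\left(3015004 + X{\left(-269 \right)}\right) + h{\left(881,j{\left(37 \right)} \right)} = \left(3015004 + 0\right) + \left(- \frac{2 \cdot 37 \left(-11 + 37\right)}{729} + \frac{881}{2 \cdot 37 \left(-11 + 37\right)}\right) = 3015004 + \left(- \frac{2 \cdot 37 \cdot 26}{729} + \frac{881}{2 \cdot 37 \cdot 26}\right) = 3015004 + \left(\left(- \frac{1}{729}\right) 1924 + \frac{881}{1924}\right) = 3015004 + \left(- \frac{1924}{729} + 881 \cdot \frac{1}{1924}\right) = 3015004 + \left(- \frac{1924}{729} + \frac{881}{1924}\right) = 3015004 - \frac{3059527}{1402596} = \frac{4228829490857}{1402596}$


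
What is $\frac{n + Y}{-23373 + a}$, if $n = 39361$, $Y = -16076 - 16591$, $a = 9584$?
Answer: $- \frac{6694}{13789} \approx -0.48546$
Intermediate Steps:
$Y = -32667$ ($Y = -16076 - 16591 = -32667$)
$\frac{n + Y}{-23373 + a} = \frac{39361 - 32667}{-23373 + 9584} = \frac{6694}{-13789} = 6694 \left(- \frac{1}{13789}\right) = - \frac{6694}{13789}$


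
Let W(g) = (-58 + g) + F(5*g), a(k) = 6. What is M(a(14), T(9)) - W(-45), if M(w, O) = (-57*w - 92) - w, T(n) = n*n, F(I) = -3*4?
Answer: -325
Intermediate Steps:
F(I) = -12
W(g) = -70 + g (W(g) = (-58 + g) - 12 = -70 + g)
T(n) = n²
M(w, O) = -92 - 58*w (M(w, O) = (-92 - 57*w) - w = -92 - 58*w)
M(a(14), T(9)) - W(-45) = (-92 - 58*6) - (-70 - 45) = (-92 - 348) - 1*(-115) = -440 + 115 = -325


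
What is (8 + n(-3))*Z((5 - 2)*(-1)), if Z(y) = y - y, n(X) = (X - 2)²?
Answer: 0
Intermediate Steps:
n(X) = (-2 + X)²
Z(y) = 0
(8 + n(-3))*Z((5 - 2)*(-1)) = (8 + (-2 - 3)²)*0 = (8 + (-5)²)*0 = (8 + 25)*0 = 33*0 = 0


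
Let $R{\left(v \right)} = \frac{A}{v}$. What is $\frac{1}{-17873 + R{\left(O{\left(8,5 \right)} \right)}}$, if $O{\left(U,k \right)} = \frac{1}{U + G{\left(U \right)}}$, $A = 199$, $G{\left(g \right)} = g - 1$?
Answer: $- \frac{1}{14888} \approx -6.7168 \cdot 10^{-5}$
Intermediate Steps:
$G{\left(g \right)} = -1 + g$ ($G{\left(g \right)} = g - 1 = -1 + g$)
$O{\left(U,k \right)} = \frac{1}{-1 + 2 U}$ ($O{\left(U,k \right)} = \frac{1}{U + \left(-1 + U\right)} = \frac{1}{-1 + 2 U}$)
$R{\left(v \right)} = \frac{199}{v}$
$\frac{1}{-17873 + R{\left(O{\left(8,5 \right)} \right)}} = \frac{1}{-17873 + \frac{199}{\frac{1}{-1 + 2 \cdot 8}}} = \frac{1}{-17873 + \frac{199}{\frac{1}{-1 + 16}}} = \frac{1}{-17873 + \frac{199}{\frac{1}{15}}} = \frac{1}{-17873 + 199 \frac{1}{\frac{1}{15}}} = \frac{1}{-17873 + 199 \cdot 15} = \frac{1}{-17873 + 2985} = \frac{1}{-14888} = - \frac{1}{14888}$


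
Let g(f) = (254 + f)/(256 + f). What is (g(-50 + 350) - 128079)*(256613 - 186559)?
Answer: -1247160328495/139 ≈ -8.9724e+9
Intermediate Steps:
g(f) = (254 + f)/(256 + f)
(g(-50 + 350) - 128079)*(256613 - 186559) = ((254 + (-50 + 350))/(256 + (-50 + 350)) - 128079)*(256613 - 186559) = ((254 + 300)/(256 + 300) - 128079)*70054 = (554/556 - 128079)*70054 = ((1/556)*554 - 128079)*70054 = (277/278 - 128079)*70054 = -35605685/278*70054 = -1247160328495/139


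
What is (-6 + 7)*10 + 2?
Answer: 12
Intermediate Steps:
(-6 + 7)*10 + 2 = 1*10 + 2 = 10 + 2 = 12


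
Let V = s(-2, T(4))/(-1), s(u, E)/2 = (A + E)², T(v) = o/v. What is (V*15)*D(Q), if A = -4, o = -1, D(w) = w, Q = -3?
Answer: 13005/8 ≈ 1625.6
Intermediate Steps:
T(v) = -1/v
s(u, E) = 2*(-4 + E)²
V = -289/8 (V = (2*(-4 - 1/4)²)/(-1) = (2*(-4 - 1*¼)²)*(-1) = (2*(-4 - ¼)²)*(-1) = (2*(-17/4)²)*(-1) = (2*(289/16))*(-1) = (289/8)*(-1) = -289/8 ≈ -36.125)
(V*15)*D(Q) = -289/8*15*(-3) = -4335/8*(-3) = 13005/8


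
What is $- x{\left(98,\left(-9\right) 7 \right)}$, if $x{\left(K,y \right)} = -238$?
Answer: $238$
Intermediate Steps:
$- x{\left(98,\left(-9\right) 7 \right)} = \left(-1\right) \left(-238\right) = 238$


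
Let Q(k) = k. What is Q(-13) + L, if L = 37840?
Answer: 37827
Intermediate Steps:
Q(-13) + L = -13 + 37840 = 37827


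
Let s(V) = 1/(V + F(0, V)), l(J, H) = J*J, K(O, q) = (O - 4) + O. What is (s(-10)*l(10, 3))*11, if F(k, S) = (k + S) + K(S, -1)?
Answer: -25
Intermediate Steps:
K(O, q) = -4 + 2*O (K(O, q) = (-4 + O) + O = -4 + 2*O)
F(k, S) = -4 + k + 3*S (F(k, S) = (k + S) + (-4 + 2*S) = (S + k) + (-4 + 2*S) = -4 + k + 3*S)
l(J, H) = J**2
s(V) = 1/(-4 + 4*V) (s(V) = 1/(V + (-4 + 0 + 3*V)) = 1/(V + (-4 + 3*V)) = 1/(-4 + 4*V))
(s(-10)*l(10, 3))*11 = ((1/(4*(-1 - 10)))*10**2)*11 = (((1/4)/(-11))*100)*11 = (((1/4)*(-1/11))*100)*11 = -1/44*100*11 = -25/11*11 = -25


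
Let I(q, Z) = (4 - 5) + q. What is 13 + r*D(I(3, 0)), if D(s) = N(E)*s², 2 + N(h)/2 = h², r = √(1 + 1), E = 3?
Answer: 13 + 56*√2 ≈ 92.196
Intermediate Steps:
r = √2 ≈ 1.4142
I(q, Z) = -1 + q
N(h) = -4 + 2*h²
D(s) = 14*s² (D(s) = (-4 + 2*3²)*s² = (-4 + 2*9)*s² = (-4 + 18)*s² = 14*s²)
13 + r*D(I(3, 0)) = 13 + √2*(14*(-1 + 3)²) = 13 + √2*(14*2²) = 13 + √2*(14*4) = 13 + √2*56 = 13 + 56*√2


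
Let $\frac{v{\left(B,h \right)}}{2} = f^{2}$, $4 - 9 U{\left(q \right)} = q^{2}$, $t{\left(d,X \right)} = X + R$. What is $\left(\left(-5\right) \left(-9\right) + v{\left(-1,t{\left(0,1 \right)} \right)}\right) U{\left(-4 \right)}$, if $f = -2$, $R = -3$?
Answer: $- \frac{212}{3} \approx -70.667$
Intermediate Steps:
$t{\left(d,X \right)} = -3 + X$ ($t{\left(d,X \right)} = X - 3 = -3 + X$)
$U{\left(q \right)} = \frac{4}{9} - \frac{q^{2}}{9}$
$v{\left(B,h \right)} = 8$ ($v{\left(B,h \right)} = 2 \left(-2\right)^{2} = 2 \cdot 4 = 8$)
$\left(\left(-5\right) \left(-9\right) + v{\left(-1,t{\left(0,1 \right)} \right)}\right) U{\left(-4 \right)} = \left(\left(-5\right) \left(-9\right) + 8\right) \left(\frac{4}{9} - \frac{\left(-4\right)^{2}}{9}\right) = \left(45 + 8\right) \left(\frac{4}{9} - \frac{16}{9}\right) = 53 \left(\frac{4}{9} - \frac{16}{9}\right) = 53 \left(- \frac{4}{3}\right) = - \frac{212}{3}$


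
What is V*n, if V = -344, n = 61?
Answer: -20984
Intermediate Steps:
V*n = -344*61 = -20984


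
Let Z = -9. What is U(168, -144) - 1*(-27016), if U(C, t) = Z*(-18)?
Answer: 27178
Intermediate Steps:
U(C, t) = 162 (U(C, t) = -9*(-18) = 162)
U(168, -144) - 1*(-27016) = 162 - 1*(-27016) = 162 + 27016 = 27178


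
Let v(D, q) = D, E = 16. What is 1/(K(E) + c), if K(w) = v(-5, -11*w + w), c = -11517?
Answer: -1/11522 ≈ -8.6791e-5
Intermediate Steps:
K(w) = -5
1/(K(E) + c) = 1/(-5 - 11517) = 1/(-11522) = -1/11522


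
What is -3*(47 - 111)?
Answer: 192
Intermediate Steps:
-3*(47 - 111) = -3*(-64) = 192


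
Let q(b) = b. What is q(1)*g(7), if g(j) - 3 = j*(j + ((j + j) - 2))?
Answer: 136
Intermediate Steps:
g(j) = 3 + j*(-2 + 3*j) (g(j) = 3 + j*(j + ((j + j) - 2)) = 3 + j*(j + (2*j - 2)) = 3 + j*(j + (-2 + 2*j)) = 3 + j*(-2 + 3*j))
q(1)*g(7) = 1*(3 - 2*7 + 3*7**2) = 1*(3 - 14 + 3*49) = 1*(3 - 14 + 147) = 1*136 = 136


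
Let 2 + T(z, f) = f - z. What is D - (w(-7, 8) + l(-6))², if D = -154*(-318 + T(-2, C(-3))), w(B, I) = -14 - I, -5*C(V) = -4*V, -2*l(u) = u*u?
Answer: 238708/5 ≈ 47742.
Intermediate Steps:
l(u) = -u²/2 (l(u) = -u*u/2 = -u²/2)
C(V) = 4*V/5 (C(V) = -(-4)*V/5 = 4*V/5)
T(z, f) = -2 + f - z (T(z, f) = -2 + (f - z) = -2 + f - z)
D = 246708/5 (D = -154*(-318 + (-2 + (⅘)*(-3) - 1*(-2))) = -154*(-318 + (-2 - 12/5 + 2)) = -154*(-318 - 12/5) = -154*(-1602/5) = 246708/5 ≈ 49342.)
D - (w(-7, 8) + l(-6))² = 246708/5 - ((-14 - 1*8) - ½*(-6)²)² = 246708/5 - ((-14 - 8) - ½*36)² = 246708/5 - (-22 - 18)² = 246708/5 - 1*(-40)² = 246708/5 - 1*1600 = 246708/5 - 1600 = 238708/5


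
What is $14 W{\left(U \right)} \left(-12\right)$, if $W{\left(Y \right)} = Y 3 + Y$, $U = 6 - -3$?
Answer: $-6048$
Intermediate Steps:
$U = 9$ ($U = 6 + 3 = 9$)
$W{\left(Y \right)} = 4 Y$ ($W{\left(Y \right)} = 3 Y + Y = 4 Y$)
$14 W{\left(U \right)} \left(-12\right) = 14 \cdot 4 \cdot 9 \left(-12\right) = 14 \cdot 36 \left(-12\right) = 504 \left(-12\right) = -6048$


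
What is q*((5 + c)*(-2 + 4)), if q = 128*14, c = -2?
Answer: 10752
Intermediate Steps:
q = 1792
q*((5 + c)*(-2 + 4)) = 1792*((5 - 2)*(-2 + 4)) = 1792*(3*2) = 1792*6 = 10752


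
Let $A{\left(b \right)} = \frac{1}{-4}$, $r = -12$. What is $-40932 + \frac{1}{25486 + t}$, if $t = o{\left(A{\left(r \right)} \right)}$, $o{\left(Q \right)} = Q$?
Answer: $- \frac{4172730872}{101943} \approx -40932.0$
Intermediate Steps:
$A{\left(b \right)} = - \frac{1}{4}$
$t = - \frac{1}{4} \approx -0.25$
$-40932 + \frac{1}{25486 + t} = -40932 + \frac{1}{25486 - \frac{1}{4}} = -40932 + \frac{1}{\frac{101943}{4}} = -40932 + \frac{4}{101943} = - \frac{4172730872}{101943}$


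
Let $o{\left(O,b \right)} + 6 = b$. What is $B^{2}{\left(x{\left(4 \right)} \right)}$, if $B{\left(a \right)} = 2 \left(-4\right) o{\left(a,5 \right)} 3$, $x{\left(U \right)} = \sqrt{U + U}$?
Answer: $576$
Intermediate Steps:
$x{\left(U \right)} = \sqrt{2} \sqrt{U}$ ($x{\left(U \right)} = \sqrt{2 U} = \sqrt{2} \sqrt{U}$)
$o{\left(O,b \right)} = -6 + b$
$B{\left(a \right)} = 24$ ($B{\left(a \right)} = 2 \left(-4\right) \left(-6 + 5\right) 3 = \left(-8\right) \left(-1\right) 3 = 8 \cdot 3 = 24$)
$B^{2}{\left(x{\left(4 \right)} \right)} = 24^{2} = 576$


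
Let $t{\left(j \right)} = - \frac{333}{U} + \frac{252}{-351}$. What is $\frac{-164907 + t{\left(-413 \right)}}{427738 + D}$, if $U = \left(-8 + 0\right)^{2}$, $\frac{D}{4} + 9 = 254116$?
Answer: $- \frac{411622651}{3604638336} \approx -0.11419$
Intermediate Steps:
$D = 1016428$ ($D = -36 + 4 \cdot 254116 = -36 + 1016464 = 1016428$)
$U = 64$ ($U = \left(-8\right)^{2} = 64$)
$t{\left(j \right)} = - \frac{14779}{2496}$ ($t{\left(j \right)} = - \frac{333}{64} + \frac{252}{-351} = \left(-333\right) \frac{1}{64} + 252 \left(- \frac{1}{351}\right) = - \frac{333}{64} - \frac{28}{39} = - \frac{14779}{2496}$)
$\frac{-164907 + t{\left(-413 \right)}}{427738 + D} = \frac{-164907 - \frac{14779}{2496}}{427738 + 1016428} = - \frac{411622651}{2496 \cdot 1444166} = \left(- \frac{411622651}{2496}\right) \frac{1}{1444166} = - \frac{411622651}{3604638336}$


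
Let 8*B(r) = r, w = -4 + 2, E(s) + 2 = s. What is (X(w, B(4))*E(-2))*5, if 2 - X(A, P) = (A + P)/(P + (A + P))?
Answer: -10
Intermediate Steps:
E(s) = -2 + s
w = -2
B(r) = r/8
X(A, P) = 2 - (A + P)/(A + 2*P) (X(A, P) = 2 - (A + P)/(P + (A + P)) = 2 - (A + P)/(A + 2*P))
(X(w, B(4))*E(-2))*5 = (((-2 + 3*((⅛)*4))/(-2 + 2*((⅛)*4)))*(-2 - 2))*5 = (((-2 + 3*(½))/(-2 + 2*(½)))*(-4))*5 = (((-2 + 3/2)/(-2 + 1))*(-4))*5 = ((-½/(-1))*(-4))*5 = (-1*(-½)*(-4))*5 = ((½)*(-4))*5 = -2*5 = -10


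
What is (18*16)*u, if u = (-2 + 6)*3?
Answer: 3456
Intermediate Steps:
u = 12 (u = 4*3 = 12)
(18*16)*u = (18*16)*12 = 288*12 = 3456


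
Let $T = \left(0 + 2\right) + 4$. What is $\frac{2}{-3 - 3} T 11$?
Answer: $-22$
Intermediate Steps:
$T = 6$ ($T = 2 + 4 = 6$)
$\frac{2}{-3 - 3} T 11 = \frac{2}{-3 - 3} \cdot 6 \cdot 11 = \frac{2}{-6} \cdot 6 \cdot 11 = 2 \left(- \frac{1}{6}\right) 6 \cdot 11 = \left(- \frac{1}{3}\right) 6 \cdot 11 = \left(-2\right) 11 = -22$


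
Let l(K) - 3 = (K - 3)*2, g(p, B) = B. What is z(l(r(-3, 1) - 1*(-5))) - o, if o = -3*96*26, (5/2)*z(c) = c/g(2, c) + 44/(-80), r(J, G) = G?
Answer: 374409/50 ≈ 7488.2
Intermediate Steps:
l(K) = -3 + 2*K (l(K) = 3 + (K - 3)*2 = 3 + (-3 + K)*2 = 3 + (-6 + 2*K) = -3 + 2*K)
z(c) = 9/50 (z(c) = 2*(c/c + 44/(-80))/5 = 2*(1 + 44*(-1/80))/5 = 2*(1 - 11/20)/5 = (⅖)*(9/20) = 9/50)
o = -7488 (o = -288*26 = -7488)
z(l(r(-3, 1) - 1*(-5))) - o = 9/50 - 1*(-7488) = 9/50 + 7488 = 374409/50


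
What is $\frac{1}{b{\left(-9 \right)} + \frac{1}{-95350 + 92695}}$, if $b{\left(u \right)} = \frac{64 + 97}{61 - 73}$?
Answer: $- \frac{10620}{142489} \approx -0.074532$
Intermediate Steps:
$b{\left(u \right)} = - \frac{161}{12}$ ($b{\left(u \right)} = \frac{161}{-12} = 161 \left(- \frac{1}{12}\right) = - \frac{161}{12}$)
$\frac{1}{b{\left(-9 \right)} + \frac{1}{-95350 + 92695}} = \frac{1}{- \frac{161}{12} + \frac{1}{-95350 + 92695}} = \frac{1}{- \frac{161}{12} + \frac{1}{-2655}} = \frac{1}{- \frac{161}{12} - \frac{1}{2655}} = \frac{1}{- \frac{142489}{10620}} = - \frac{10620}{142489}$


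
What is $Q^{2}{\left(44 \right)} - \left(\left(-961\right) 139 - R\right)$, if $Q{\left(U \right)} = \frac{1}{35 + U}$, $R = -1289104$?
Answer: $- \frac{7211631524}{6241} \approx -1.1555 \cdot 10^{6}$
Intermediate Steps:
$Q^{2}{\left(44 \right)} - \left(\left(-961\right) 139 - R\right) = \left(\frac{1}{35 + 44}\right)^{2} - \left(\left(-961\right) 139 - -1289104\right) = \left(\frac{1}{79}\right)^{2} - \left(-133579 + 1289104\right) = \left(\frac{1}{79}\right)^{2} - 1155525 = \frac{1}{6241} - 1155525 = - \frac{7211631524}{6241}$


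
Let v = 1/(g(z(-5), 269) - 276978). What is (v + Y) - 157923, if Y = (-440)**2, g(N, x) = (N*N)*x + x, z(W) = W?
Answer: 9632219167/269984 ≈ 35677.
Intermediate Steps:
g(N, x) = x + x*N**2 (g(N, x) = N**2*x + x = x*N**2 + x = x + x*N**2)
v = -1/269984 (v = 1/(269*(1 + (-5)**2) - 276978) = 1/(269*(1 + 25) - 276978) = 1/(269*26 - 276978) = 1/(6994 - 276978) = 1/(-269984) = -1/269984 ≈ -3.7039e-6)
Y = 193600
(v + Y) - 157923 = (-1/269984 + 193600) - 157923 = 52268902399/269984 - 157923 = 9632219167/269984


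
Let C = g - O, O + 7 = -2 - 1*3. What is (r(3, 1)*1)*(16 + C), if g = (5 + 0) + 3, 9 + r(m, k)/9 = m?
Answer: -1944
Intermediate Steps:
r(m, k) = -81 + 9*m
O = -12 (O = -7 + (-2 - 1*3) = -7 + (-2 - 3) = -7 - 5 = -12)
g = 8 (g = 5 + 3 = 8)
C = 20 (C = 8 - 1*(-12) = 8 + 12 = 20)
(r(3, 1)*1)*(16 + C) = ((-81 + 9*3)*1)*(16 + 20) = ((-81 + 27)*1)*36 = -54*1*36 = -54*36 = -1944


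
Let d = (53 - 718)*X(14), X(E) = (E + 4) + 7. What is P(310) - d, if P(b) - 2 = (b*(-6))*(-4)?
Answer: 24067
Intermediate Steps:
X(E) = 11 + E (X(E) = (4 + E) + 7 = 11 + E)
P(b) = 2 + 24*b (P(b) = 2 + (b*(-6))*(-4) = 2 - 6*b*(-4) = 2 + 24*b)
d = -16625 (d = (53 - 718)*(11 + 14) = -665*25 = -16625)
P(310) - d = (2 + 24*310) - 1*(-16625) = (2 + 7440) + 16625 = 7442 + 16625 = 24067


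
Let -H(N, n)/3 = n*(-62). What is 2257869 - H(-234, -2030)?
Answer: 2635449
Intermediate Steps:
H(N, n) = 186*n (H(N, n) = -3*n*(-62) = -(-186)*n = 186*n)
2257869 - H(-234, -2030) = 2257869 - 186*(-2030) = 2257869 - 1*(-377580) = 2257869 + 377580 = 2635449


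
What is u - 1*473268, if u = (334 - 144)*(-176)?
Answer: -506708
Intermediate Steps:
u = -33440 (u = 190*(-176) = -33440)
u - 1*473268 = -33440 - 1*473268 = -33440 - 473268 = -506708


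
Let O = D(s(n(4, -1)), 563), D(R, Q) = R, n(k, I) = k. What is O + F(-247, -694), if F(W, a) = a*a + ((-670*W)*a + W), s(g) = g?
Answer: -114368667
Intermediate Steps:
F(W, a) = W + a² - 670*W*a (F(W, a) = a² + (-670*W*a + W) = a² + (W - 670*W*a) = W + a² - 670*W*a)
O = 4
O + F(-247, -694) = 4 + (-247 + (-694)² - 670*(-247)*(-694)) = 4 + (-247 + 481636 - 114850060) = 4 - 114368671 = -114368667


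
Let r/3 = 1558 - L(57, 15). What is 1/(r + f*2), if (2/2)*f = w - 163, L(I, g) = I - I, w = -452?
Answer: 1/3444 ≈ 0.00029036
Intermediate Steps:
L(I, g) = 0
f = -615 (f = -452 - 163 = -615)
r = 4674 (r = 3*(1558 - 1*0) = 3*(1558 + 0) = 3*1558 = 4674)
1/(r + f*2) = 1/(4674 - 615*2) = 1/(4674 - 1230) = 1/3444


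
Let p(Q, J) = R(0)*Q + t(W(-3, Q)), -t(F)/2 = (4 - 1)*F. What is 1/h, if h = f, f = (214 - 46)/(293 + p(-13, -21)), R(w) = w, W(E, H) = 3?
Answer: 275/168 ≈ 1.6369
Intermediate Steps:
t(F) = -6*F (t(F) = -2*(4 - 1)*F = -6*F)
p(Q, J) = -18 (p(Q, J) = 0*Q - 6*3 = 0 - 18 = -18)
f = 168/275 (f = (214 - 46)/(293 - 18) = 168/275 ≈ 0.61091)
h = 168/275 ≈ 0.61091
1/h = 1/(168/275) = 275/168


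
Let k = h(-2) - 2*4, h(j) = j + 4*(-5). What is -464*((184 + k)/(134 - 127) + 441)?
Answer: -214832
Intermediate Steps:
h(j) = -20 + j (h(j) = j - 20 = -20 + j)
k = -30 (k = (-20 - 2) - 2*4 = -22 - 8 = -30)
-464*((184 + k)/(134 - 127) + 441) = -464*((184 - 30)/(134 - 127) + 441) = -464*(154/7 + 441) = -464*(154*(⅐) + 441) = -464*(22 + 441) = -464*463 = -214832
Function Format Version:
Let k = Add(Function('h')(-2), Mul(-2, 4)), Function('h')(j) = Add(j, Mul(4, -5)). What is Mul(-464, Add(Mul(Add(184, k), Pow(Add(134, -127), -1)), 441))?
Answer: -214832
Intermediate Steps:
Function('h')(j) = Add(-20, j) (Function('h')(j) = Add(j, -20) = Add(-20, j))
k = -30 (k = Add(Add(-20, -2), Mul(-2, 4)) = Add(-22, -8) = -30)
Mul(-464, Add(Mul(Add(184, k), Pow(Add(134, -127), -1)), 441)) = Mul(-464, Add(Mul(Add(184, -30), Pow(Add(134, -127), -1)), 441)) = Mul(-464, Add(Mul(154, Pow(7, -1)), 441)) = Mul(-464, Add(Mul(154, Rational(1, 7)), 441)) = Mul(-464, Add(22, 441)) = Mul(-464, 463) = -214832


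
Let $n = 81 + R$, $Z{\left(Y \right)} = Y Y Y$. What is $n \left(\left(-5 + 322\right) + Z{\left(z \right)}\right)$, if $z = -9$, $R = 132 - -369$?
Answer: $-239784$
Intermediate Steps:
$R = 501$ ($R = 132 + 369 = 501$)
$Z{\left(Y \right)} = Y^{3}$ ($Z{\left(Y \right)} = Y Y^{2} = Y^{3}$)
$n = 582$ ($n = 81 + 501 = 582$)
$n \left(\left(-5 + 322\right) + Z{\left(z \right)}\right) = 582 \left(\left(-5 + 322\right) + \left(-9\right)^{3}\right) = 582 \left(317 - 729\right) = 582 \left(-412\right) = -239784$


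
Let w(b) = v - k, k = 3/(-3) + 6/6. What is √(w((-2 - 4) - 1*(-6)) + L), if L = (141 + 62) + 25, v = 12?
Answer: 4*√15 ≈ 15.492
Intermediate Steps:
L = 228 (L = 203 + 25 = 228)
k = 0 (k = 3*(-⅓) + 6*(⅙) = -1 + 1 = 0)
w(b) = 12 (w(b) = 12 - 1*0 = 12 + 0 = 12)
√(w((-2 - 4) - 1*(-6)) + L) = √(12 + 228) = √240 = 4*√15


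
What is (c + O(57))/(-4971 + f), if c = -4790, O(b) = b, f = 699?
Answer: 4733/4272 ≈ 1.1079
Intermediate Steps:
(c + O(57))/(-4971 + f) = (-4790 + 57)/(-4971 + 699) = -4733/(-4272) = -4733*(-1/4272) = 4733/4272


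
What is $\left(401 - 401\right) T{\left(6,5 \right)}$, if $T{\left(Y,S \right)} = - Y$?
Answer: $0$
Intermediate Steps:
$\left(401 - 401\right) T{\left(6,5 \right)} = \left(401 - 401\right) \left(\left(-1\right) 6\right) = 0 \left(-6\right) = 0$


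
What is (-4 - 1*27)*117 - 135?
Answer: -3762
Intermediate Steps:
(-4 - 1*27)*117 - 135 = (-4 - 27)*117 - 135 = -31*117 - 135 = -3627 - 135 = -3762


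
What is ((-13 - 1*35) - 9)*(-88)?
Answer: 5016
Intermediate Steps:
((-13 - 1*35) - 9)*(-88) = ((-13 - 35) - 9)*(-88) = (-48 - 9)*(-88) = -57*(-88) = 5016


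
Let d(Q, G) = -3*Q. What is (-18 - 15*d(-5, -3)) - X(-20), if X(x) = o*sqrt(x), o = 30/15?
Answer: -243 - 4*I*sqrt(5) ≈ -243.0 - 8.9443*I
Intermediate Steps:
o = 2 (o = 30*(1/15) = 2)
X(x) = 2*sqrt(x)
(-18 - 15*d(-5, -3)) - X(-20) = (-18 - (-45)*(-5)) - 2*sqrt(-20) = (-18 - 15*15) - 2*2*I*sqrt(5) = (-18 - 225) - 4*I*sqrt(5) = -243 - 4*I*sqrt(5)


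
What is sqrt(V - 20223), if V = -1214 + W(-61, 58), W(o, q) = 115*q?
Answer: I*sqrt(14767) ≈ 121.52*I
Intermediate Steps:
V = 5456 (V = -1214 + 115*58 = -1214 + 6670 = 5456)
sqrt(V - 20223) = sqrt(5456 - 20223) = sqrt(-14767) = I*sqrt(14767)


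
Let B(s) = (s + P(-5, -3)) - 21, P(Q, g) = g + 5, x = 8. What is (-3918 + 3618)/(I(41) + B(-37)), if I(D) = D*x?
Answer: -75/68 ≈ -1.1029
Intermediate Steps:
P(Q, g) = 5 + g
I(D) = 8*D (I(D) = D*8 = 8*D)
B(s) = -19 + s (B(s) = (s + (5 - 3)) - 21 = (s + 2) - 21 = (2 + s) - 21 = -19 + s)
(-3918 + 3618)/(I(41) + B(-37)) = (-3918 + 3618)/(8*41 + (-19 - 37)) = -300/(328 - 56) = -300/272 = -300*1/272 = -75/68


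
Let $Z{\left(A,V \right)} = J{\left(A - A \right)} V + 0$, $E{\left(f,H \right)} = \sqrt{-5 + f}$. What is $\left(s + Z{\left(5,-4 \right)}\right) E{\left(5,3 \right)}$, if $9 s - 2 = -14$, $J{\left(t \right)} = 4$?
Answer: $0$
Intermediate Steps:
$s = - \frac{4}{3}$ ($s = \frac{2}{9} + \frac{1}{9} \left(-14\right) = \frac{2}{9} - \frac{14}{9} = - \frac{4}{3} \approx -1.3333$)
$Z{\left(A,V \right)} = 4 V$ ($Z{\left(A,V \right)} = 4 V + 0 = 4 V$)
$\left(s + Z{\left(5,-4 \right)}\right) E{\left(5,3 \right)} = \left(- \frac{4}{3} + 4 \left(-4\right)\right) \sqrt{-5 + 5} = \left(- \frac{4}{3} - 16\right) \sqrt{0} = \left(- \frac{52}{3}\right) 0 = 0$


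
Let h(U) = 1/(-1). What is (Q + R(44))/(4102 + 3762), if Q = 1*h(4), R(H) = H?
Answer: 43/7864 ≈ 0.0054680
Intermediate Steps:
h(U) = -1
Q = -1 (Q = 1*(-1) = -1)
(Q + R(44))/(4102 + 3762) = (-1 + 44)/(4102 + 3762) = 43/7864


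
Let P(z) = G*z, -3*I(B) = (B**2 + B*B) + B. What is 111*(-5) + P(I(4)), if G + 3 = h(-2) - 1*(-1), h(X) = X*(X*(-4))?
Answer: -339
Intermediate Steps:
h(X) = -4*X**2 (h(X) = X*(-4*X) = -4*X**2)
I(B) = -2*B**2/3 - B/3 (I(B) = -((B**2 + B*B) + B)/3 = -((B**2 + B**2) + B)/3 = -(2*B**2 + B)/3 = -(B + 2*B**2)/3 = -2*B**2/3 - B/3)
G = -18 (G = -3 + (-4*(-2)**2 - 1*(-1)) = -3 + (-4*4 + 1) = -3 + (-16 + 1) = -3 - 15 = -18)
P(z) = -18*z
111*(-5) + P(I(4)) = 111*(-5) - (-6)*4*(1 + 2*4) = -555 - (-6)*4*(1 + 8) = -555 - (-6)*4*9 = -555 - 18*(-12) = -555 + 216 = -339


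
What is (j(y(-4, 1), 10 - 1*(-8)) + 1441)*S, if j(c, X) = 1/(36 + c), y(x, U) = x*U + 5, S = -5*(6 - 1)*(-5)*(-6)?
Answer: -39988500/37 ≈ -1.0808e+6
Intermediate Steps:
S = -750 (S = -25*(-5)*(-6) = -5*(-25)*(-6) = 125*(-6) = -750)
y(x, U) = 5 + U*x (y(x, U) = U*x + 5 = 5 + U*x)
(j(y(-4, 1), 10 - 1*(-8)) + 1441)*S = (1/(36 + (5 + 1*(-4))) + 1441)*(-750) = (1/(36 + (5 - 4)) + 1441)*(-750) = (1/(36 + 1) + 1441)*(-750) = (1/37 + 1441)*(-750) = (53318/37)*(-750) = -39988500/37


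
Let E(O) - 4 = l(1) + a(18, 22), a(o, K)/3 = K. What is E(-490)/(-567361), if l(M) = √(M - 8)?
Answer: -70/567361 - I*√7/567361 ≈ -0.00012338 - 4.6633e-6*I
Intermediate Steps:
a(o, K) = 3*K
l(M) = √(-8 + M)
E(O) = 70 + I*√7 (E(O) = 4 + (√(-8 + 1) + 3*22) = 4 + (√(-7) + 66) = 4 + (I*√7 + 66) = 4 + (66 + I*√7) = 70 + I*√7)
E(-490)/(-567361) = (70 + I*√7)/(-567361) = (70 + I*√7)*(-1/567361) = -70/567361 - I*√7/567361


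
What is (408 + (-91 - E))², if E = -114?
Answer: 185761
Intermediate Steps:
(408 + (-91 - E))² = (408 + (-91 - 1*(-114)))² = (408 + (-91 + 114))² = (408 + 23)² = 431² = 185761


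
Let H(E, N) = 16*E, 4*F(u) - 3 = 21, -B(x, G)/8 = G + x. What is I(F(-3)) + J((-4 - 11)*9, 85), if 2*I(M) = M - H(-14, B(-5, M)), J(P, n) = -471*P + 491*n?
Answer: 105435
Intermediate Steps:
B(x, G) = -8*G - 8*x (B(x, G) = -8*(G + x) = -8*G - 8*x)
F(u) = 6 (F(u) = ¾ + (¼)*21 = ¾ + 21/4 = 6)
I(M) = 112 + M/2 (I(M) = (M - 16*(-14))/2 = (M - 1*(-224))/2 = (M + 224)/2 = (224 + M)/2 = 112 + M/2)
I(F(-3)) + J((-4 - 11)*9, 85) = (112 + (½)*6) + (-471*(-4 - 11)*9 + 491*85) = (112 + 3) + (-(-7065)*9 + 41735) = 115 + (-471*(-135) + 41735) = 115 + (63585 + 41735) = 115 + 105320 = 105435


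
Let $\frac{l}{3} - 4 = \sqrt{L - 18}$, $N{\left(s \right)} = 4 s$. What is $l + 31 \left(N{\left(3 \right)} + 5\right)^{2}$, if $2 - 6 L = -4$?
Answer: $8971 + 3 i \sqrt{17} \approx 8971.0 + 12.369 i$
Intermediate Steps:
$L = 1$ ($L = \frac{1}{3} - - \frac{2}{3} = \frac{1}{3} + \frac{2}{3} = 1$)
$l = 12 + 3 i \sqrt{17}$ ($l = 12 + 3 \sqrt{1 - 18} = 12 + 3 \sqrt{-17} = 12 + 3 i \sqrt{17} \approx 12.0 + 12.369 i$)
$l + 31 \left(N{\left(3 \right)} + 5\right)^{2} = \left(12 + 3 i \sqrt{17}\right) + 31 \left(4 \cdot 3 + 5\right)^{2} = \left(12 + 3 i \sqrt{17}\right) + 31 \left(12 + 5\right)^{2} = \left(12 + 3 i \sqrt{17}\right) + 31 \cdot 17^{2} = \left(12 + 3 i \sqrt{17}\right) + 31 \cdot 289 = \left(12 + 3 i \sqrt{17}\right) + 8959 = 8971 + 3 i \sqrt{17}$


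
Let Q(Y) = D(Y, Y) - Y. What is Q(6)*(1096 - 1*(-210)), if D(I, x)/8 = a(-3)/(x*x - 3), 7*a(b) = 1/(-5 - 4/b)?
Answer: -6647540/847 ≈ -7848.3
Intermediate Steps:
a(b) = 1/(7*(-5 - 4/b))
D(I, x) = -24/(77*(-3 + x²)) (D(I, x) = 8*((-1*(-3)/(28 + 35*(-3)))/(x*x - 3)) = 8*((-1*(-3)/(28 - 105))/(x² - 3)) = 8*((-1*(-3)/(-77))/(-3 + x²)) = 8*((-1*(-3)*(-1/77))/(-3 + x²)) = 8*(-3/(77*(-3 + x²))) = -24/(77*(-3 + x²)))
Q(Y) = -Y - 24/(-231 + 77*Y²) (Q(Y) = -24/(-231 + 77*Y²) - Y = -Y - 24/(-231 + 77*Y²))
Q(6)*(1096 - 1*(-210)) = ((-24/77 - 1*6³ + 3*6)/(-3 + 6²))*(1096 - 1*(-210)) = ((-24/77 - 1*216 + 18)/(-3 + 36))*(1096 + 210) = ((-24/77 - 216 + 18)/33)*1306 = ((1/33)*(-15270/77))*1306 = -5090/847*1306 = -6647540/847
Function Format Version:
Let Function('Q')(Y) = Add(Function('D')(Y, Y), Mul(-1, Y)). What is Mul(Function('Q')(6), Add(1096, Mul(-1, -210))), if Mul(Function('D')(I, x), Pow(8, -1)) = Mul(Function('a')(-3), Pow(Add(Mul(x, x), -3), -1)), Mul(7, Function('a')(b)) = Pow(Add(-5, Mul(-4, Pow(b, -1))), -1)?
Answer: Rational(-6647540, 847) ≈ -7848.3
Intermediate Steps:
Function('a')(b) = Mul(Rational(1, 7), Pow(Add(-5, Mul(-4, Pow(b, -1))), -1))
Function('D')(I, x) = Mul(Rational(-24, 77), Pow(Add(-3, Pow(x, 2)), -1)) (Function('D')(I, x) = Mul(8, Mul(Mul(-1, -3, Pow(Add(28, Mul(35, -3)), -1)), Pow(Add(Mul(x, x), -3), -1))) = Mul(8, Mul(Mul(-1, -3, Pow(Add(28, -105), -1)), Pow(Add(Pow(x, 2), -3), -1))) = Mul(8, Mul(Mul(-1, -3, Pow(-77, -1)), Pow(Add(-3, Pow(x, 2)), -1))) = Mul(8, Mul(Mul(-1, -3, Rational(-1, 77)), Pow(Add(-3, Pow(x, 2)), -1))) = Mul(8, Mul(Rational(-3, 77), Pow(Add(-3, Pow(x, 2)), -1))) = Mul(Rational(-24, 77), Pow(Add(-3, Pow(x, 2)), -1)))
Function('Q')(Y) = Add(Mul(-1, Y), Mul(-24, Pow(Add(-231, Mul(77, Pow(Y, 2))), -1))) (Function('Q')(Y) = Add(Mul(-24, Pow(Add(-231, Mul(77, Pow(Y, 2))), -1)), Mul(-1, Y)) = Add(Mul(-1, Y), Mul(-24, Pow(Add(-231, Mul(77, Pow(Y, 2))), -1))))
Mul(Function('Q')(6), Add(1096, Mul(-1, -210))) = Mul(Mul(Pow(Add(-3, Pow(6, 2)), -1), Add(Rational(-24, 77), Mul(-1, Pow(6, 3)), Mul(3, 6))), Add(1096, Mul(-1, -210))) = Mul(Mul(Pow(Add(-3, 36), -1), Add(Rational(-24, 77), Mul(-1, 216), 18)), Add(1096, 210)) = Mul(Mul(Pow(33, -1), Add(Rational(-24, 77), -216, 18)), 1306) = Mul(Mul(Rational(1, 33), Rational(-15270, 77)), 1306) = Mul(Rational(-5090, 847), 1306) = Rational(-6647540, 847)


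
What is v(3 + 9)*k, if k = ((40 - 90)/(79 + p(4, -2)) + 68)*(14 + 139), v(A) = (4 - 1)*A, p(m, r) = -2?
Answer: 28564488/77 ≈ 3.7097e+5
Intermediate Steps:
v(A) = 3*A
k = 793458/77 (k = ((40 - 90)/(79 - 2) + 68)*(14 + 139) = (-50/77 + 68)*153 = (5186/77)*153 = 793458/77 ≈ 10305.)
v(3 + 9)*k = (3*(3 + 9))*(793458/77) = (3*12)*(793458/77) = 36*(793458/77) = 28564488/77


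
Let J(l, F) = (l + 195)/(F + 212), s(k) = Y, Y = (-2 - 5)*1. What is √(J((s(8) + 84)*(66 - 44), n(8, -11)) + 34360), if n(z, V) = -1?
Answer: 9*√18890619/211 ≈ 185.39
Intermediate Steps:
Y = -7 (Y = -7*1 = -7)
s(k) = -7
J(l, F) = (195 + l)/(212 + F)
√(J((s(8) + 84)*(66 - 44), n(8, -11)) + 34360) = √((195 + (-7 + 84)*(66 - 44))/(212 - 1) + 34360) = √((195 + 77*22)/211 + 34360) = √((195 + 1694)/211 + 34360) = √((1/211)*1889 + 34360) = √(1889/211 + 34360) = √(7251849/211) = 9*√18890619/211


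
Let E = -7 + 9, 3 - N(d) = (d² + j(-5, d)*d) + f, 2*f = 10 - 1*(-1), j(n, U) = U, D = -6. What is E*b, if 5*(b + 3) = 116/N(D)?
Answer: -4934/745 ≈ -6.6228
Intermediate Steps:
f = 11/2 (f = (10 - 1*(-1))/2 = (10 + 1)/2 = (½)*11 = 11/2 ≈ 5.5000)
N(d) = -5/2 - 2*d² (N(d) = 3 - ((d² + d*d) + 11/2) = 3 - ((d² + d²) + 11/2) = 3 - (2*d² + 11/2) = 3 - (11/2 + 2*d²) = 3 + (-11/2 - 2*d²) = -5/2 - 2*d²)
E = 2
b = -2467/745 (b = -3 + (116/(-5/2 - 2*(-6)²))/5 = -3 + (116/(-5/2 - 2*36))/5 = -3 + (116/(-5/2 - 72))/5 = -3 + (116/(-149/2))/5 = -3 + (116*(-2/149))/5 = -3 + (⅕)*(-232/149) = -3 - 232/745 = -2467/745 ≈ -3.3114)
E*b = 2*(-2467/745) = -4934/745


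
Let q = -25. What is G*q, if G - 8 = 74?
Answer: -2050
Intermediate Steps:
G = 82 (G = 8 + 74 = 82)
G*q = 82*(-25) = -2050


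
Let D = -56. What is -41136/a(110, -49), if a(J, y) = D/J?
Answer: 565620/7 ≈ 80803.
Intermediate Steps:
a(J, y) = -56/J
-41136/a(110, -49) = -41136/((-56/110)) = -41136/((-56*1/110)) = -41136/(-28/55) = -41136*(-55/28) = 565620/7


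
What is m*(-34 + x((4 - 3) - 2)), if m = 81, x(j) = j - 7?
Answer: -3402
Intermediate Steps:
x(j) = -7 + j
m*(-34 + x((4 - 3) - 2)) = 81*(-34 + (-7 + ((4 - 3) - 2))) = 81*(-34 + (-7 + (1 - 2))) = 81*(-34 + (-7 - 1)) = 81*(-34 - 8) = 81*(-42) = -3402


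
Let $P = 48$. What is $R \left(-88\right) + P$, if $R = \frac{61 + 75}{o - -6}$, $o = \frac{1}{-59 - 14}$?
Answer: $- \frac{852688}{437} \approx -1951.2$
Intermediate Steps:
$o = - \frac{1}{73}$ ($o = \frac{1}{-73} = - \frac{1}{73} \approx -0.013699$)
$R = \frac{9928}{437}$ ($R = \frac{61 + 75}{- \frac{1}{73} - -6} = \frac{136}{- \frac{1}{73} + 6} = \frac{136}{\frac{437}{73}} = 136 \cdot \frac{73}{437} = \frac{9928}{437} \approx 22.719$)
$R \left(-88\right) + P = \frac{9928}{437} \left(-88\right) + 48 = - \frac{873664}{437} + 48 = - \frac{852688}{437}$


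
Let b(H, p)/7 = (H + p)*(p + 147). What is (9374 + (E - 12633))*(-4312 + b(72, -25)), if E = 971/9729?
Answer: -378631141280/3243 ≈ -1.1675e+8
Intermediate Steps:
E = 971/9729 (E = 971*(1/9729) = 971/9729 ≈ 0.099805)
b(H, p) = 7*(147 + p)*(H + p) (b(H, p) = 7*((H + p)*(p + 147)) = 7*((H + p)*(147 + p)) = 7*((147 + p)*(H + p)) = 7*(147 + p)*(H + p))
(9374 + (E - 12633))*(-4312 + b(72, -25)) = (9374 + (971/9729 - 12633))*(-4312 + (7*(-25)² + 1029*72 + 1029*(-25) + 7*72*(-25))) = (9374 - 122905486/9729)*(-4312 + (7*625 + 74088 - 25725 - 12600)) = -31705840*(-4312 + (4375 + 74088 - 25725 - 12600))/9729 = -31705840*(-4312 + 40138)/9729 = -31705840/9729*35826 = -378631141280/3243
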